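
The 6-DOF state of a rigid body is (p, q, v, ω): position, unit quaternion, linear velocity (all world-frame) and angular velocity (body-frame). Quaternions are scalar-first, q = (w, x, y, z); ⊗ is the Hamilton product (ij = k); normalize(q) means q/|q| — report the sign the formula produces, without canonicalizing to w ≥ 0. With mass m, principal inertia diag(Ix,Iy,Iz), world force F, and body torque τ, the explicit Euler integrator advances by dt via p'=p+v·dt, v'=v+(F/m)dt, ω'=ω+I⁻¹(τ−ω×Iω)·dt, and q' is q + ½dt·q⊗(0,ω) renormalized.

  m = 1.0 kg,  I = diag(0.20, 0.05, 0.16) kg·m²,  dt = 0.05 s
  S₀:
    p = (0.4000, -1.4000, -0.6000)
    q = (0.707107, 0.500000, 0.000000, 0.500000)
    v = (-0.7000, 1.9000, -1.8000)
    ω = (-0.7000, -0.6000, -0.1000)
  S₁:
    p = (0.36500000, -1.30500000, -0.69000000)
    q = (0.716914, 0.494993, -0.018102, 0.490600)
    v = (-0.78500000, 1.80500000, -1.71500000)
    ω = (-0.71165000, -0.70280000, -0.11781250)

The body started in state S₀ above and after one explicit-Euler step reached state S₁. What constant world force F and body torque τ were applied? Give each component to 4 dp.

F = (-1.7000, -1.9000, 1.7000)
τ = (-0.0400, -0.1000, -0.1200)

velocity change Δv = (-0.08500000, -0.09500000, 0.08500000)
applied force F = (-1.7000, -1.9000, 1.7000)
Δω = ω₁−ω₀ = (-0.01165000, -0.10280000, -0.01781250)
ω₀×(Iω₀) = (0.0066, 0.0028, -0.0630)
applied torque τ = (-0.0400, -0.1000, -0.1200)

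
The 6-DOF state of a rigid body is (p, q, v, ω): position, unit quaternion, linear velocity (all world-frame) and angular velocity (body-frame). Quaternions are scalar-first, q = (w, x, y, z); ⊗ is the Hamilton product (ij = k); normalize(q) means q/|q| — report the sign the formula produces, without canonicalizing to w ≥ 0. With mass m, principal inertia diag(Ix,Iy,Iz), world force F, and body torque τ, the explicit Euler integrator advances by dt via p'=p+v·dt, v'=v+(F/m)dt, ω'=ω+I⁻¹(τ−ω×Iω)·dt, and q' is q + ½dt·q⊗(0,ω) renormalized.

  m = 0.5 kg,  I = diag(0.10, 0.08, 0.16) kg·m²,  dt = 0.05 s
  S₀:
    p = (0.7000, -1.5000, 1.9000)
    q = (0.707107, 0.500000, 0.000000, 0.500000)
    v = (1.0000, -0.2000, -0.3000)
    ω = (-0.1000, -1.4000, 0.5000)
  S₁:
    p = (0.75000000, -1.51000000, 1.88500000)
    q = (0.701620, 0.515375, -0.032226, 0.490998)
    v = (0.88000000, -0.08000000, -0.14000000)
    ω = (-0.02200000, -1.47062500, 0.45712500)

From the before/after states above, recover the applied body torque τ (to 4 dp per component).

τ = (0.1000, -0.1100, -0.1400)

ω₁ − ω₀ = (0.07800000, -0.07062500, -0.04287500)
applied torque τ = (0.1000, -0.1100, -0.1400)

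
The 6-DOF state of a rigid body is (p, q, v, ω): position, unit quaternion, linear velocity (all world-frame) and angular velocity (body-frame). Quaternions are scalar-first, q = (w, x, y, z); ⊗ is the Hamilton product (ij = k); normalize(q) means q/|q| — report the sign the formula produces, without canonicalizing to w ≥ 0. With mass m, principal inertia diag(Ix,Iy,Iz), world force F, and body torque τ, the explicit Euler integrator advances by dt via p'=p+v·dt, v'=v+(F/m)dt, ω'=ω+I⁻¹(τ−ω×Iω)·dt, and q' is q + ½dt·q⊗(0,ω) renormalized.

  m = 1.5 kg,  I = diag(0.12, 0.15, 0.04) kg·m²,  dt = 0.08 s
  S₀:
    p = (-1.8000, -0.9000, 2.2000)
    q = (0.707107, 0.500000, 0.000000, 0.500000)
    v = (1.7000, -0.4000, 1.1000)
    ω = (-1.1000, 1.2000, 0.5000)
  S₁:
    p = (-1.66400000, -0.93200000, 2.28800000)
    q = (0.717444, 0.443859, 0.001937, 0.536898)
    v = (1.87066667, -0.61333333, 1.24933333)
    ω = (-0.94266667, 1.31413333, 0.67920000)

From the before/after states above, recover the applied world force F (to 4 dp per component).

F = (3.2000, -4.0000, 2.8000)

velocity change Δv = (0.17066667, -0.21333333, 0.14933333)
m·(v₁−v₀)/dt = (3.2000, -4.0000, 2.8000)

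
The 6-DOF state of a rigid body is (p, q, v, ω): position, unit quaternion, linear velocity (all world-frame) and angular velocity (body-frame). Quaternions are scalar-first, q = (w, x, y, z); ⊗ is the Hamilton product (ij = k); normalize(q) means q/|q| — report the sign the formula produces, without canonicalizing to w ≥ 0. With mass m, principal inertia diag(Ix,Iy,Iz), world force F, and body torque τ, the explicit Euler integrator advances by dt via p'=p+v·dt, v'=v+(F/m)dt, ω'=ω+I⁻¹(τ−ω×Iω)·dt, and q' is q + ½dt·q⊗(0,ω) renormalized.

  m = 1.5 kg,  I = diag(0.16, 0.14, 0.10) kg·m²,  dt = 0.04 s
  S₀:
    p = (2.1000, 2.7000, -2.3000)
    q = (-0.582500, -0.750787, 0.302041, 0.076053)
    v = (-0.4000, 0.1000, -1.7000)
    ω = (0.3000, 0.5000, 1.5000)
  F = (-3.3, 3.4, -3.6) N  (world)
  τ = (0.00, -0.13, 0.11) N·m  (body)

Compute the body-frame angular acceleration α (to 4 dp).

gyro term ω×Iω = (-0.0300, 0.0270, -0.0030)
(τ − ω×Iω)/I = (0.1875, -1.1214, 1.1300)

α = (0.1875, -1.1214, 1.1300)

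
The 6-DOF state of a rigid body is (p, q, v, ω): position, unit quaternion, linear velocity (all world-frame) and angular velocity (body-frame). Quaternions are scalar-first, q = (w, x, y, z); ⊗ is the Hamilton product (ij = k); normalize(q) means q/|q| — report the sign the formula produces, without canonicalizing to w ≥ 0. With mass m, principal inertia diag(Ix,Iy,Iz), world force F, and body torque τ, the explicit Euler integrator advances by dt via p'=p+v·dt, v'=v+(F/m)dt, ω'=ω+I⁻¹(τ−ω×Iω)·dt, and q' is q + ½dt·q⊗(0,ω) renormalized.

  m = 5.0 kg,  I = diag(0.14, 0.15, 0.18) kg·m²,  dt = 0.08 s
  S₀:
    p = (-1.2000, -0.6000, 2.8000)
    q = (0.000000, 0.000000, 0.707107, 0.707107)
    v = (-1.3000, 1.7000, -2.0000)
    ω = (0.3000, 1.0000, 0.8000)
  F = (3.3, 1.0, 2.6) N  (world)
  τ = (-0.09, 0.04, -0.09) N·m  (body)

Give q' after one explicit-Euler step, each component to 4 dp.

q⊗(0,ω) = (-1.2727926, -0.1414214, 0.2121321, -0.2121321)
q + ½dt·q⊗(0,ω), renormalized = (-0.0508, -0.0056, 0.7146, 0.6977)

q' = (-0.0508, -0.0056, 0.7146, 0.6977)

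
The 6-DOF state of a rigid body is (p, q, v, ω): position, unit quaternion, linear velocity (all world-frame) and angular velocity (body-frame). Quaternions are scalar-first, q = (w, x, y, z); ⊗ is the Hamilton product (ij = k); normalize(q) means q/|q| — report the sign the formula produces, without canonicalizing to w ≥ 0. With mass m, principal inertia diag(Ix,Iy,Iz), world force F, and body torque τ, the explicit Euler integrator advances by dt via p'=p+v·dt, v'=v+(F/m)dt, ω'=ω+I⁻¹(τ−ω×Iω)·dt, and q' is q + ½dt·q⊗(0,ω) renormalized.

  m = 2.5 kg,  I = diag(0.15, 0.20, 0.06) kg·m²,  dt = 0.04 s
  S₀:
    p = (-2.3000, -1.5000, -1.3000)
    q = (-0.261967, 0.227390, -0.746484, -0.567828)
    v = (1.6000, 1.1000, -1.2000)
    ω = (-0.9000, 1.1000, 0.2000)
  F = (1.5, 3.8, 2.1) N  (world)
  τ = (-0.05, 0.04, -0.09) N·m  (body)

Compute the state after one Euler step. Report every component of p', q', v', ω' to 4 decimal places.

ω×(Iω) gyroscopic = (-0.0308, -0.0162, -0.0495)
(τ − ω×Iω)/I = (-0.1280, 0.2810, -0.6750)
new body rate ω' = (-0.9051, 1.1112, 0.1730)
2q̇ = q⊗(0,ω) = (1.1393490, 0.7110843, 0.1774035, -0.4741000)
q + ½dt·q⊗(0,ω), renormalized = (-0.2391, 0.2415, -0.7426, -0.5771)
new position p' = (-2.2360, -1.4560, -1.3480)
new velocity v' = (1.6240, 1.1608, -1.1664)

p' = (-2.2360, -1.4560, -1.3480)
q' = (-0.2391, 0.2415, -0.7426, -0.5771)
v' = (1.6240, 1.1608, -1.1664)
ω' = (-0.9051, 1.1112, 0.1730)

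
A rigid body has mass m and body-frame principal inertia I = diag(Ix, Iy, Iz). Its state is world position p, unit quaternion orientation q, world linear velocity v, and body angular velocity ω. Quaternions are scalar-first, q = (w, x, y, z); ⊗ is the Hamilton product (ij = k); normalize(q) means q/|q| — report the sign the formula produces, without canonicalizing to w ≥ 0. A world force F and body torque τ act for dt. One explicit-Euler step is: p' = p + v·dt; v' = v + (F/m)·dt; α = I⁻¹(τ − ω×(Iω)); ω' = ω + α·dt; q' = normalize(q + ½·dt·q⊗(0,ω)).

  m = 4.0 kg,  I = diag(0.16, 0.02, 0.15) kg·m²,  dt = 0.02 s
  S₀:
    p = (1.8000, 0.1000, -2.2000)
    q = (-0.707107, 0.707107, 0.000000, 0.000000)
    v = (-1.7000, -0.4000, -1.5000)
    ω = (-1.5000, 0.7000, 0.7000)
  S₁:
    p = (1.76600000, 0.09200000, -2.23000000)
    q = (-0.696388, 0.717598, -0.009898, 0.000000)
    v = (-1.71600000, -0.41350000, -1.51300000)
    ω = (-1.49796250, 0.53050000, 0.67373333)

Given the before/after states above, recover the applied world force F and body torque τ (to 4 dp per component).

ω₁ − ω₀ = (0.00203750, -0.16950000, -0.02626667)
ω₀×(Iω₀) = (0.0637, -0.0105, 0.1470)
I·α + gyro = (0.0800, -0.1800, -0.0500)
v₁ − v₀ = (-0.01600000, -0.01350000, -0.01300000)
applied force F = (-3.2000, -2.7000, -2.6000)

F = (-3.2000, -2.7000, -2.6000)
τ = (0.0800, -0.1800, -0.0500)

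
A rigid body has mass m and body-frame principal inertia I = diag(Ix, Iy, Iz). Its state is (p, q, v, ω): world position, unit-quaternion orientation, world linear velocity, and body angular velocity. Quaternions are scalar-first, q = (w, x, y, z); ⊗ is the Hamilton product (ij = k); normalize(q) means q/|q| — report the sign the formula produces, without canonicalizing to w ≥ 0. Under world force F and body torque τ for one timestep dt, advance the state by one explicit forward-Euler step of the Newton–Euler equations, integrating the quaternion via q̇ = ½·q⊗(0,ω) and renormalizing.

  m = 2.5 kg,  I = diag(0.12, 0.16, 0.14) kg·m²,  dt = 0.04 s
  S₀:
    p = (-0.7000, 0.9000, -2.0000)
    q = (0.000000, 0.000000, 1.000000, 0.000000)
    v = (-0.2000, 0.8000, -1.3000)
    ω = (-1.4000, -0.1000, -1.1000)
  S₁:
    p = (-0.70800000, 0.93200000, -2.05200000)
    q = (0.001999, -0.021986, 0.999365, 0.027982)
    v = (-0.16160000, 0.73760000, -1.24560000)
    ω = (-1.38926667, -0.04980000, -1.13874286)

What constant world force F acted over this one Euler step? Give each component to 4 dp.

Δv = v₁−v₀ = (0.03840000, -0.06240000, 0.05440000)
applied force F = (2.4000, -3.9000, 3.4000)

F = (2.4000, -3.9000, 3.4000)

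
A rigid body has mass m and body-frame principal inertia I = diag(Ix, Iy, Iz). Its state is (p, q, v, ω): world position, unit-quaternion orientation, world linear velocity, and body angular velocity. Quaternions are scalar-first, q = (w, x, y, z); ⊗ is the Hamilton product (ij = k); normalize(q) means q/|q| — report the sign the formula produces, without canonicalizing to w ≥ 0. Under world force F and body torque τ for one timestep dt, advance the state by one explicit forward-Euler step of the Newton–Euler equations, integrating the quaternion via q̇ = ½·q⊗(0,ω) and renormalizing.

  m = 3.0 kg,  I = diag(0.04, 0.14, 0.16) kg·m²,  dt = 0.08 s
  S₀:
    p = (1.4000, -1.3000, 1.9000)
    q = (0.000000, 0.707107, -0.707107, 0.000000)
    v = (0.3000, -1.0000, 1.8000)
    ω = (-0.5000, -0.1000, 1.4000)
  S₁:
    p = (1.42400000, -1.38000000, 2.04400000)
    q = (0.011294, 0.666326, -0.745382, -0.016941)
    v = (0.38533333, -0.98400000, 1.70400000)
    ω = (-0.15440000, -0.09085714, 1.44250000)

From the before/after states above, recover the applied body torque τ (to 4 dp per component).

Δω = ω₁−ω₀ = (0.34560000, 0.00914286, 0.04250000)
ω₀×(Iω₀) = (-0.0028, 0.0840, 0.0050)
applied torque τ = (0.1700, 0.1000, 0.0900)

τ = (0.1700, 0.1000, 0.0900)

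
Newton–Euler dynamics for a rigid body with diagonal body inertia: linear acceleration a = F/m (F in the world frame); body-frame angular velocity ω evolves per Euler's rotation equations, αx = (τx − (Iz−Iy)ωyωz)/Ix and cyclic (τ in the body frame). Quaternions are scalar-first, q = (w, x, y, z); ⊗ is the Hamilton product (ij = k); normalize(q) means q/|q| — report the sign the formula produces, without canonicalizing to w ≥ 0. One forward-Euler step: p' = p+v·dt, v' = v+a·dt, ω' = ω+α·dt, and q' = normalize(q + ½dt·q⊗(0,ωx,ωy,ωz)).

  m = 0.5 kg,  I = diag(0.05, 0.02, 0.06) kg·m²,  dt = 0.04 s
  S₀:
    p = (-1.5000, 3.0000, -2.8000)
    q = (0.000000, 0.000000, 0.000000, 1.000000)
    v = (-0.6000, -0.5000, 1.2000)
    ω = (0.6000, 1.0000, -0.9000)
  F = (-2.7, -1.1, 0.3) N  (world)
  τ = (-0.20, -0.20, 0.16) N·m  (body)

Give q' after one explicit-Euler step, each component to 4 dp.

Hamilton product q⊗(0,ω) = (0.9000000, -1.0000000, 0.6000000, 0.0000000)
q' = normalize(q + ½dt·q⊗(0,ω)) = (0.0180, -0.0200, 0.0120, 0.9996)

q' = (0.0180, -0.0200, 0.0120, 0.9996)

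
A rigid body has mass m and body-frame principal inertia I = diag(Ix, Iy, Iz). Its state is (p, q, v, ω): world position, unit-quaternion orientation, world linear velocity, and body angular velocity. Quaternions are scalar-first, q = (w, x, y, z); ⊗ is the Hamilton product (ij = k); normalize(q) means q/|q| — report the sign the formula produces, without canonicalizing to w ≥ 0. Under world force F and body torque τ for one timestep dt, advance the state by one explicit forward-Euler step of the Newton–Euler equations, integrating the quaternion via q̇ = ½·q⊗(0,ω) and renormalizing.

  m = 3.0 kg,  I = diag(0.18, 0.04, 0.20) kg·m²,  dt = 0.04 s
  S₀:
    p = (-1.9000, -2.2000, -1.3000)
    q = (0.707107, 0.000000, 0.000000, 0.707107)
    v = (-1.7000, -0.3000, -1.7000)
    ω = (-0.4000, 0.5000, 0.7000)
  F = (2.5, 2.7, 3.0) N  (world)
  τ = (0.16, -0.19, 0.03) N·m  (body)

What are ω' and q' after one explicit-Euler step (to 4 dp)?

ω' = (-0.3769, 0.3044, 0.7004)
q' = (0.6971, -0.0127, 0.0014, 0.7169)

precession coupling ω×(Iω) = (0.0560, 0.0056, 0.0280)
(τ − ω×Iω)/I = (0.5778, -4.8900, 0.0100)
ω + α·dt = (-0.3769, 0.3044, 0.7004)
Hamilton product q⊗(0,ω) = (-0.4949749, -0.6363963, 0.0707107, 0.4949749)
q + ½dt·q⊗(0,ω), renormalized = (0.6971, -0.0127, 0.0014, 0.7169)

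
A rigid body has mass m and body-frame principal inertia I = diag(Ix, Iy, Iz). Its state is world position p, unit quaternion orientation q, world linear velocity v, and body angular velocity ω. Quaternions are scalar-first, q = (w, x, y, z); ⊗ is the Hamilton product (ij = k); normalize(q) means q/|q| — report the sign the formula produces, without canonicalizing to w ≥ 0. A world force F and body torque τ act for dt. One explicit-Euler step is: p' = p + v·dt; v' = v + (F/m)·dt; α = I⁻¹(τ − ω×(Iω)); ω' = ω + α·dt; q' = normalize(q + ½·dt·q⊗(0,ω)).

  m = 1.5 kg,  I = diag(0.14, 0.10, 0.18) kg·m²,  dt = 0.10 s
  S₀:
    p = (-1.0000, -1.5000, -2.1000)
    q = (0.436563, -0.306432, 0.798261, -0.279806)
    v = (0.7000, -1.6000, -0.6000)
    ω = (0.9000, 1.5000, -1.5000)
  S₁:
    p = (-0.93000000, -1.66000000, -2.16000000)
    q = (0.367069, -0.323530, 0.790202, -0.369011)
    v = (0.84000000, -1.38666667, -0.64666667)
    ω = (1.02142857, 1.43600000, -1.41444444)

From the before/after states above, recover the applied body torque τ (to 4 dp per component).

τ = (-0.0100, -0.0100, 0.1000)

rate change Δω = (0.12142857, -0.06400000, 0.08555556)
gyro term ω₀×Iω₀ = (-0.1800, 0.0540, -0.0540)
applied torque τ = (-0.0100, -0.0100, 0.1000)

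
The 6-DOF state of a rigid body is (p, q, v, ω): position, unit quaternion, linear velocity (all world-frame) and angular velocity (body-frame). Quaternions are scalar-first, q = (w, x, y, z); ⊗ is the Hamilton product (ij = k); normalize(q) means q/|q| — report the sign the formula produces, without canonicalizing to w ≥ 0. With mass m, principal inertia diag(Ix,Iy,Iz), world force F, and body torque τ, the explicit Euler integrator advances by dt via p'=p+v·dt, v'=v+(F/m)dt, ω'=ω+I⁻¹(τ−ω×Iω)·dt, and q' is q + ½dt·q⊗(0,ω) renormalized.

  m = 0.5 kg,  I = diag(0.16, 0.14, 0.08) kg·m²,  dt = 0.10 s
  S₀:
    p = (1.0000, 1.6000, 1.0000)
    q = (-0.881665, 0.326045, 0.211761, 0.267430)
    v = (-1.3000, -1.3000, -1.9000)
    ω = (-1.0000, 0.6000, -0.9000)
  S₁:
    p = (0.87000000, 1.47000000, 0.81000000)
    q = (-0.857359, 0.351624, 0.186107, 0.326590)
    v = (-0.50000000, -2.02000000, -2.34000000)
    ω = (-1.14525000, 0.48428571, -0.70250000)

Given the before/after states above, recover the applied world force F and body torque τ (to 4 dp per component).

F = (4.0000, -3.6000, -2.2000)
τ = (-0.2000, -0.0900, 0.1700)

Δv = v₁−v₀ = (0.80000000, -0.72000000, -0.44000000)
F = m·Δv/dt = (4.0000, -3.6000, -2.2000)
Δω = ω₁−ω₀ = (-0.14525000, -0.11571429, 0.19750000)
I·α + gyro = (-0.2000, -0.0900, 0.1700)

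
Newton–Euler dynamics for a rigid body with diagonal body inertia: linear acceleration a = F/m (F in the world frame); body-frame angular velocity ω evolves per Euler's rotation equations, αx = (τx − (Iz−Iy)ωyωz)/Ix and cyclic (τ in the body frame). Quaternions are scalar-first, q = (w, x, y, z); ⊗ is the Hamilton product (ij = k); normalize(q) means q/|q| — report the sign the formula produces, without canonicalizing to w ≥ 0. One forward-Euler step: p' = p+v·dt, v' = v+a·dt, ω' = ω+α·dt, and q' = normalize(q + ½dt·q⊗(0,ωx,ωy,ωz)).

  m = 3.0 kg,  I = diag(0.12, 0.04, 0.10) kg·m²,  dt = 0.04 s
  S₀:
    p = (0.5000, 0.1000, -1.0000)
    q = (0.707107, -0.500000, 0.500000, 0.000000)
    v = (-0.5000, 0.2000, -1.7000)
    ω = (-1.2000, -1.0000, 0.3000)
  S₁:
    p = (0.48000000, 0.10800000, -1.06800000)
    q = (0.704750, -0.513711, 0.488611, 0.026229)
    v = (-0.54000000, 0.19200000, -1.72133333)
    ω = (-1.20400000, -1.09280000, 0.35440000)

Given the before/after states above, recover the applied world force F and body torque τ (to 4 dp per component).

v₁ − v₀ = (-0.04000000, -0.00800000, -0.02133333)
applied force F = (-3.0000, -0.6000, -1.6000)
Δω = ω₁−ω₀ = (-0.00400000, -0.09280000, 0.05440000)
τ = I·(Δω/dt) + ω₀×(Iω₀) = (-0.0300, -0.1000, 0.0400)

F = (-3.0000, -0.6000, -1.6000)
τ = (-0.0300, -0.1000, 0.0400)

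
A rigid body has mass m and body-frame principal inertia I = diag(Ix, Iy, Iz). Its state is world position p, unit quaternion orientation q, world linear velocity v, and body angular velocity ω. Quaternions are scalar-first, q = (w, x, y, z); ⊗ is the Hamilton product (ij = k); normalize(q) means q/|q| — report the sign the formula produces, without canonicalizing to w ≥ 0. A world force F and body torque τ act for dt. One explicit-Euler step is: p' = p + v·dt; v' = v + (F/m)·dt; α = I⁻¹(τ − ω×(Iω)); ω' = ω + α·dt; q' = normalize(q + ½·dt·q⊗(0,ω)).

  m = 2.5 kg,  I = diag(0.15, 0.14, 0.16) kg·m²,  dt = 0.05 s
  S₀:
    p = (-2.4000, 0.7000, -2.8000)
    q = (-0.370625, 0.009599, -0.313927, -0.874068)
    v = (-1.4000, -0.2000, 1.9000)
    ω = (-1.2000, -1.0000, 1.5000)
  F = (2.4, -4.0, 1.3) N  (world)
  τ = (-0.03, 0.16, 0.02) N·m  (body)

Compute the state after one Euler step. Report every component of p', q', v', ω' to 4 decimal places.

p' = (-2.4700, 0.6900, -2.7050)
q' = (-0.3449, -0.0129, -0.2784, -0.8963)
v' = (-1.3520, -0.2800, 1.9260)
ω' = (-1.2000, -0.9493, 1.5100)

gyro term ω×Iω = (-0.0300, 0.0180, -0.0120)
α = I⁻¹(τ − ω×Iω) = (0.0000, 1.0143, 0.2000)
ω' = ω + α·dt = (-1.2000, -0.9493, 1.5100)
Hamilton product q⊗(0,ω) = (1.0086938, -0.9002085, 1.4051081, -0.9422489)
updated quaternion q' = (-0.3449, -0.0129, -0.2784, -0.8963)
p' = p + v·dt = (-2.4700, 0.6900, -2.7050)
v + (F/m)dt = (-1.3520, -0.2800, 1.9260)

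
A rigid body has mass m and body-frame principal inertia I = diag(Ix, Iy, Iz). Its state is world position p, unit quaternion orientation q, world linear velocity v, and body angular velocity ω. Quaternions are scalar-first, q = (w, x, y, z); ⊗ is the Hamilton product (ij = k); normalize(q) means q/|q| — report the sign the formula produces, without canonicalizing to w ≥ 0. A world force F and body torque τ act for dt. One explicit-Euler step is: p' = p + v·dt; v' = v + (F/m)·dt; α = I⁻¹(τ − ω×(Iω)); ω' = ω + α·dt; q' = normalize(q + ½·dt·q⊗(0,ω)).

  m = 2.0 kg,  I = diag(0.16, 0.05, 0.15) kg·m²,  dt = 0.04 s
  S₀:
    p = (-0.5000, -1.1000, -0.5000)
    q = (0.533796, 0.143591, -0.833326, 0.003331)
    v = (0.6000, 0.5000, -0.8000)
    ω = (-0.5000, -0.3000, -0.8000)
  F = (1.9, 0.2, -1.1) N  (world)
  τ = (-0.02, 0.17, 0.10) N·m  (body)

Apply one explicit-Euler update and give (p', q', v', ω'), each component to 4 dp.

p' = (-0.4760, -1.0800, -0.5320)
q' = (0.5302, 0.1516, -0.8341, -0.0144)
v' = (0.6380, 0.5040, -0.8220)
ω' = (-0.5110, -0.1672, -0.7689)

p + v·dt = (-0.4760, -1.0800, -0.5320)
v' = v + a·dt = (0.6380, 0.5040, -0.8220)
gyro term ω×Iω = (0.0240, 0.0040, -0.0165)
α = I⁻¹(τ − ω×Iω) = (-0.2750, 3.3200, 0.7767)
ω' = ω + α·dt = (-0.5110, -0.1672, -0.7689)
q⊗(0,ω) = (-0.1755375, 0.4007621, -0.0469315, -0.8867771)
q' = normalize(q + ½dt·q⊗(0,ω)) = (0.5302, 0.1516, -0.8341, -0.0144)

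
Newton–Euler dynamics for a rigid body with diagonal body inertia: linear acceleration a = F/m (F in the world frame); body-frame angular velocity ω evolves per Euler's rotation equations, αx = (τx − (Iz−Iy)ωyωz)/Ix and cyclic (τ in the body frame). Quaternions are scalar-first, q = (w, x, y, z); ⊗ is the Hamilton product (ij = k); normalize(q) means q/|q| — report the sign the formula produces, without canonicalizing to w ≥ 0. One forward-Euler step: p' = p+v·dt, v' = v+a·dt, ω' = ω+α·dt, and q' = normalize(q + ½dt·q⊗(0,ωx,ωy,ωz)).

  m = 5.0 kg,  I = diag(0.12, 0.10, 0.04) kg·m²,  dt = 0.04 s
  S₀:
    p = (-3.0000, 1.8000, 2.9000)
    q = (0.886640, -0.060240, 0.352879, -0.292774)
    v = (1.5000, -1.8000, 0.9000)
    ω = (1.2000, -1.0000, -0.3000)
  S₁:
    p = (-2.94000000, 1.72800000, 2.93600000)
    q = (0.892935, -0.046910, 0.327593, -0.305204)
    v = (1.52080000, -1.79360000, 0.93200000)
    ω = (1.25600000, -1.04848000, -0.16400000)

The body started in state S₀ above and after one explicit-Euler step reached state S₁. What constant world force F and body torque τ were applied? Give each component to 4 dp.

F = (2.6000, 0.8000, 4.0000)
τ = (0.1500, -0.1500, 0.1600)

Δv = v₁−v₀ = (0.02080000, 0.00640000, 0.03200000)
F = m·Δv/dt = (2.6000, 0.8000, 4.0000)
Δω = ω₁−ω₀ = (0.05600000, -0.04848000, 0.13600000)
gyro term ω₀×Iω₀ = (-0.0180, -0.0288, 0.0240)
I·α + gyro = (0.1500, -0.1500, 0.1600)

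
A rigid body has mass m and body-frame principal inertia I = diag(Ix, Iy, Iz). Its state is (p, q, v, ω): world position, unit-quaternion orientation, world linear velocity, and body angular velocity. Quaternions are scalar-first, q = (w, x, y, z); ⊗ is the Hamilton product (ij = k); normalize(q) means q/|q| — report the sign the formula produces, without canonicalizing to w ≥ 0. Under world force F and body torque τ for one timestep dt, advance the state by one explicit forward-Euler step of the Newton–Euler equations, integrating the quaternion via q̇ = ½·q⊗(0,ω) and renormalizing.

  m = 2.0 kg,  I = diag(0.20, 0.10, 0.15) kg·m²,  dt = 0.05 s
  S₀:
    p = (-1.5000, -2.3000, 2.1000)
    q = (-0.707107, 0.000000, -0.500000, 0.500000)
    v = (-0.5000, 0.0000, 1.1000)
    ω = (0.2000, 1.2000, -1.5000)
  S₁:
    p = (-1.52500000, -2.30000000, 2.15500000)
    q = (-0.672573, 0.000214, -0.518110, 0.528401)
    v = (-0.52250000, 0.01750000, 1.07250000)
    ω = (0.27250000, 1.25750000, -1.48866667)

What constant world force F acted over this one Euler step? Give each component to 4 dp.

velocity change Δv = (-0.02250000, 0.01750000, -0.02750000)
applied force F = (-0.9000, 0.7000, -1.1000)

F = (-0.9000, 0.7000, -1.1000)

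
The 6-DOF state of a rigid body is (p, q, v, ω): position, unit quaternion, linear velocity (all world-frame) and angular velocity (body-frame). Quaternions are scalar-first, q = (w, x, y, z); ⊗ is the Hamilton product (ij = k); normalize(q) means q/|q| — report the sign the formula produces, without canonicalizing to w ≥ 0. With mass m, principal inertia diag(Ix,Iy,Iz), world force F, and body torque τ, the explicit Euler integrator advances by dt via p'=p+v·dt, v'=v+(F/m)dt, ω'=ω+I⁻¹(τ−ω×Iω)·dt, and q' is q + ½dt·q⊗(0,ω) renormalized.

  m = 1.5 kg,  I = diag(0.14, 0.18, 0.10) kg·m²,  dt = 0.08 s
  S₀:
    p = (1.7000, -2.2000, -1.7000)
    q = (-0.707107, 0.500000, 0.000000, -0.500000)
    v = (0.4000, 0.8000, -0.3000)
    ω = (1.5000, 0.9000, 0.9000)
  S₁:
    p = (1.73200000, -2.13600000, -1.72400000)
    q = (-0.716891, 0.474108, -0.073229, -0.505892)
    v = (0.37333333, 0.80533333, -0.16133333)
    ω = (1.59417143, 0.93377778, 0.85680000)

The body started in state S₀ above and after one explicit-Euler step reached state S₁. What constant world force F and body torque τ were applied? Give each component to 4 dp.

F = (-0.5000, 0.1000, 2.6000)
τ = (0.1000, 0.1300, 0.0000)

Δv = v₁−v₀ = (-0.02666667, 0.00533333, 0.13866667)
F = m·Δv/dt = (-0.5000, 0.1000, 2.6000)
ω₁ − ω₀ = (0.09417143, 0.03377778, -0.04320000)
applied torque τ = (0.1000, 0.1300, 0.0000)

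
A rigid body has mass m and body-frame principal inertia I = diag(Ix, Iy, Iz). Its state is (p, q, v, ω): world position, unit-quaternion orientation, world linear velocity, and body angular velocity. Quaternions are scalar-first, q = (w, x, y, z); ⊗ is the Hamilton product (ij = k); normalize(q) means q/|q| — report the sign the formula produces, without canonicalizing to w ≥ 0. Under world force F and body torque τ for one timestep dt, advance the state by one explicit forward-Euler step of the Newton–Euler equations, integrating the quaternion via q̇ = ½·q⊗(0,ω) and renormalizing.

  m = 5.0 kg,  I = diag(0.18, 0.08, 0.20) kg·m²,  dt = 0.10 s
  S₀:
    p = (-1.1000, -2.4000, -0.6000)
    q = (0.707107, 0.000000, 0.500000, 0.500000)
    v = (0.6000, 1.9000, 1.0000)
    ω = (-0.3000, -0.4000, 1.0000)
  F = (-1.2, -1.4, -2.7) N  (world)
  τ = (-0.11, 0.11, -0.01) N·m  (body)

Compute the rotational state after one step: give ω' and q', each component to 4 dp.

ω' = (-0.3344, -0.2700, 1.0010)
q' = (0.6910, 0.0244, 0.4776, 0.5420)

angular accel α = (-0.3444, 1.3000, 0.0100)
ω' = ω + α·dt = (-0.3344, -0.2700, 1.0010)
q⊗(0,ω) = (-0.3000000, 0.4878679, -0.4328428, 0.8571070)
q' = normalize(q + ½dt·q⊗(0,ω)) = (0.6910, 0.0244, 0.4776, 0.5420)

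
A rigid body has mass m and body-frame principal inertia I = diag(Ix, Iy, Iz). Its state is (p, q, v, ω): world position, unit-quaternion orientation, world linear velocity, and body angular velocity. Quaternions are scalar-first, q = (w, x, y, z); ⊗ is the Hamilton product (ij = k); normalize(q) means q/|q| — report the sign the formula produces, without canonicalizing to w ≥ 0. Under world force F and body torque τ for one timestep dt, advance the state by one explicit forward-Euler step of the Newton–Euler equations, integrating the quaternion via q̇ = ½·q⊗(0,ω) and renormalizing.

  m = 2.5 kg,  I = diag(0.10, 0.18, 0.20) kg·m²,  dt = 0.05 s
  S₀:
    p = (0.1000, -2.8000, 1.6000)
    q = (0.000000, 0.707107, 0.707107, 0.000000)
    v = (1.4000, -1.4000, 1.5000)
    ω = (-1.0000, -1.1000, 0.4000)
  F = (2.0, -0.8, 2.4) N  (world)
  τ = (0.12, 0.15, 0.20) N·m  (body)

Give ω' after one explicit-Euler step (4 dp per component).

ω' = (-0.9356, -1.0694, 0.4280)

angular accel α = (1.2880, 0.6111, 0.5600)
new body rate ω' = (-0.9356, -1.0694, 0.4280)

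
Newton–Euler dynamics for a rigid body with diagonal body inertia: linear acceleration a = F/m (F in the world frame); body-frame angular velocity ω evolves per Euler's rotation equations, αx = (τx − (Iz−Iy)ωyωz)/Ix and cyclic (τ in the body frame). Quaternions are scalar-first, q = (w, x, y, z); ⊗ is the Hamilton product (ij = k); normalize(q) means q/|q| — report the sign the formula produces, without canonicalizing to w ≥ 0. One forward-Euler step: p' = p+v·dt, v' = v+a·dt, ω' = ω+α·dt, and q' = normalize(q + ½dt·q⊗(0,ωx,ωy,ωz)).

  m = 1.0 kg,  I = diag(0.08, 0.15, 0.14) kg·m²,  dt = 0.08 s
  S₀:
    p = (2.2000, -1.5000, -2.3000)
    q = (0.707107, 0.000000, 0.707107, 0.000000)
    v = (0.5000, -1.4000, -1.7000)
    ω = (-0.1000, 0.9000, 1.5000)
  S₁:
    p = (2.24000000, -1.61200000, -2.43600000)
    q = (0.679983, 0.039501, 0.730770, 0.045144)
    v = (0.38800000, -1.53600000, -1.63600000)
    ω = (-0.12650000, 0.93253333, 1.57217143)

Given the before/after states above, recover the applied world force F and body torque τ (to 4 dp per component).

F = (-1.4000, -1.7000, 0.8000)
τ = (-0.0400, 0.0700, 0.1200)

v₁ − v₀ = (-0.11200000, -0.13600000, 0.06400000)
m·(v₁−v₀)/dt = (-1.4000, -1.7000, 0.8000)
ω₁ − ω₀ = (-0.02650000, 0.03253333, 0.07217143)
precession coupling = (-0.0135, 0.0090, -0.0063)
applied torque τ = (-0.0400, 0.0700, 0.1200)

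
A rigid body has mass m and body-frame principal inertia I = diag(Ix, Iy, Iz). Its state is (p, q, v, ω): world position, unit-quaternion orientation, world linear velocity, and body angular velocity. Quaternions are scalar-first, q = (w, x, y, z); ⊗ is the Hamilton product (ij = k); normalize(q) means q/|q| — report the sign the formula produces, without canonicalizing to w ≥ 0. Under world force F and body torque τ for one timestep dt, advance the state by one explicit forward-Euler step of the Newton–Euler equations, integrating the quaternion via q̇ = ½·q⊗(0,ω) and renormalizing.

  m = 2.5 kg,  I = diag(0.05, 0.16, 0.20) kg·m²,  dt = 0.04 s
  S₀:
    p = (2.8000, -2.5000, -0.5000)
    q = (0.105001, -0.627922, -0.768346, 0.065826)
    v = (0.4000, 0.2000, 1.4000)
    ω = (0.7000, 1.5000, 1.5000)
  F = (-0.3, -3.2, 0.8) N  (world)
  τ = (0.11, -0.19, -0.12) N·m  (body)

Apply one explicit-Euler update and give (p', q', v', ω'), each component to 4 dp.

p' = (2.8160, -2.4920, -0.4440)
q' = (0.1347, -0.6508, -0.7447, 0.0608)
v' = (0.3952, 0.1488, 1.4128)
ω' = (0.7160, 1.4919, 1.4529)

angular accel α = (0.4000, -0.2031, -1.1775)
ω + α·dt = (0.7160, 1.4919, 1.4529)
q⊗(0,ω) = (1.4933254, -1.1777573, 1.1454627, -0.2465393)
q + ½dt·q⊗(0,ω), renormalized = (0.1347, -0.6508, -0.7447, 0.0608)
a = (-0.1200, -1.2800, 0.3200)
p' = p + v·dt = (2.8160, -2.4920, -0.4440)
v' = v + a·dt = (0.3952, 0.1488, 1.4128)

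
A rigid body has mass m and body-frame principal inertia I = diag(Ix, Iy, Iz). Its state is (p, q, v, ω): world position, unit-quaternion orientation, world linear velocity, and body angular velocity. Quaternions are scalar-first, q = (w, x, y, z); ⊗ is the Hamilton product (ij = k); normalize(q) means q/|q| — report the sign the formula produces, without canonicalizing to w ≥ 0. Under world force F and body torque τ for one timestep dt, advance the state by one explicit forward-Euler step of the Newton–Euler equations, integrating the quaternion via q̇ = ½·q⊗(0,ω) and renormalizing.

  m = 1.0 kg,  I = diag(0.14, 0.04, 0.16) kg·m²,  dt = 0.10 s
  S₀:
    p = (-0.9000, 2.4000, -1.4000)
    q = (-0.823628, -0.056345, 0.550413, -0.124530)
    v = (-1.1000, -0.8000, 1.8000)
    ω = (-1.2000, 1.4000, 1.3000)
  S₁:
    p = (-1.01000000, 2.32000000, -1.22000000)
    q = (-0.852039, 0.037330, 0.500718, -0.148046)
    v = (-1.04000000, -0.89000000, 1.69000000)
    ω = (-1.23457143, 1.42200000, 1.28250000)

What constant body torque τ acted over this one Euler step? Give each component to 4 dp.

Δω = ω₁−ω₀ = (-0.03457143, 0.02200000, -0.01750000)
gyro term ω₀×Iω₀ = (0.2184, 0.0312, 0.1680)
applied torque τ = (0.1700, 0.0400, 0.1400)

τ = (0.1700, 0.0400, 0.1400)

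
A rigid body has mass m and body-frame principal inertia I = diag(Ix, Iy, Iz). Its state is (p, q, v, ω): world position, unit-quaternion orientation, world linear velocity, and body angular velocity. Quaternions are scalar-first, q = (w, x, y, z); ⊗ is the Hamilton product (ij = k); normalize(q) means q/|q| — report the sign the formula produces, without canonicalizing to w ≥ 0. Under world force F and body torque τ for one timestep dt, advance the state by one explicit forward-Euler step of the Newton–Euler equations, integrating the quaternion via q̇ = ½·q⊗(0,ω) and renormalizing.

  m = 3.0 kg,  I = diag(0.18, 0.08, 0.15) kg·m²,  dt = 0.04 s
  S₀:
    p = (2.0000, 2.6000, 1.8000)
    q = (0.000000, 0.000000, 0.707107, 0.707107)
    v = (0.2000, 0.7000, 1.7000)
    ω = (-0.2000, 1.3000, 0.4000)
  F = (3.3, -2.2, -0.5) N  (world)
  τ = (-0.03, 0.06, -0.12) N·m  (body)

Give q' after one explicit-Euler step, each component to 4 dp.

2q̇ = q⊗(0,ω) = (-1.2020819, -0.6363963, -0.1414214, 0.1414214)
updated quaternion q' = (-0.0240, -0.0127, 0.7040, 0.7097)

q' = (-0.0240, -0.0127, 0.7040, 0.7097)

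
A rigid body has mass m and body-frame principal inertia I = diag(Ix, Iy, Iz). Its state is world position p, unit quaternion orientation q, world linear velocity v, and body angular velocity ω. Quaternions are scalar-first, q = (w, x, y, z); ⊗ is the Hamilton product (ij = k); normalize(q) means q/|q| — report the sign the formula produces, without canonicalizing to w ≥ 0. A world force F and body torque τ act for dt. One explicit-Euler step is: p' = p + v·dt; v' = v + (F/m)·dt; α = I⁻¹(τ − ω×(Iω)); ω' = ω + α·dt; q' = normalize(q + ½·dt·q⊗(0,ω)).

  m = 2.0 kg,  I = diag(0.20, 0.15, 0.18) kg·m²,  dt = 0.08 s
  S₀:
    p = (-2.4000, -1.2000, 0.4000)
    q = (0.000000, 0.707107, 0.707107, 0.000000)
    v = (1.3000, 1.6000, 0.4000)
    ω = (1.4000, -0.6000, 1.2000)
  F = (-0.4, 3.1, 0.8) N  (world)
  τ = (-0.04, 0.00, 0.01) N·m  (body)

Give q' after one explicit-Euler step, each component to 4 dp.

2q̇ = q⊗(0,ω) = (-0.5656856, 0.8485284, -0.8485284, -1.4142140)
updated quaternion q' = (-0.0226, 0.7388, 0.6711, -0.0564)

q' = (-0.0226, 0.7388, 0.6711, -0.0564)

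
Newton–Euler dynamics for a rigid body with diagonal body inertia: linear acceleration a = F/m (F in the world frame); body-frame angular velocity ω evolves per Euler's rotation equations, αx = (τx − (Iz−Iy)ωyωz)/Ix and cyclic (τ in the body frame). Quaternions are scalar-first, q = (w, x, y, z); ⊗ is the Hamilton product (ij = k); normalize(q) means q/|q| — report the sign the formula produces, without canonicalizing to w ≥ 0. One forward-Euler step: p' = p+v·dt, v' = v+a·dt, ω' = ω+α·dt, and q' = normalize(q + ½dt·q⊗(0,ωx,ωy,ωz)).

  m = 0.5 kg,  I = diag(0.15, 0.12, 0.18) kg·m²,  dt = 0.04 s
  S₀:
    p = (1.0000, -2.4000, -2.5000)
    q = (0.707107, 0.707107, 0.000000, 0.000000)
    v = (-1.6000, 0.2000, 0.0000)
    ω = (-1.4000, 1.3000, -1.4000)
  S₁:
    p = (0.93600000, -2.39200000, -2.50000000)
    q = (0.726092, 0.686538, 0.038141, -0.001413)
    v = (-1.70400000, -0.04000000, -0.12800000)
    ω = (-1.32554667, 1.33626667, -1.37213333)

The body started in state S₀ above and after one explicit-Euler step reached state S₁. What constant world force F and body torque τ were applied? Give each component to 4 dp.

F = (-1.3000, -3.0000, -1.6000)
τ = (0.1700, 0.0500, 0.1800)

Δv = v₁−v₀ = (-0.10400000, -0.24000000, -0.12800000)
F = m·Δv/dt = (-1.3000, -3.0000, -1.6000)
Δω = ω₁−ω₀ = (0.07445333, 0.03626667, 0.02786667)
ω₀×(Iω₀) = (-0.1092, -0.0588, 0.0546)
applied torque τ = (0.1700, 0.0500, 0.1800)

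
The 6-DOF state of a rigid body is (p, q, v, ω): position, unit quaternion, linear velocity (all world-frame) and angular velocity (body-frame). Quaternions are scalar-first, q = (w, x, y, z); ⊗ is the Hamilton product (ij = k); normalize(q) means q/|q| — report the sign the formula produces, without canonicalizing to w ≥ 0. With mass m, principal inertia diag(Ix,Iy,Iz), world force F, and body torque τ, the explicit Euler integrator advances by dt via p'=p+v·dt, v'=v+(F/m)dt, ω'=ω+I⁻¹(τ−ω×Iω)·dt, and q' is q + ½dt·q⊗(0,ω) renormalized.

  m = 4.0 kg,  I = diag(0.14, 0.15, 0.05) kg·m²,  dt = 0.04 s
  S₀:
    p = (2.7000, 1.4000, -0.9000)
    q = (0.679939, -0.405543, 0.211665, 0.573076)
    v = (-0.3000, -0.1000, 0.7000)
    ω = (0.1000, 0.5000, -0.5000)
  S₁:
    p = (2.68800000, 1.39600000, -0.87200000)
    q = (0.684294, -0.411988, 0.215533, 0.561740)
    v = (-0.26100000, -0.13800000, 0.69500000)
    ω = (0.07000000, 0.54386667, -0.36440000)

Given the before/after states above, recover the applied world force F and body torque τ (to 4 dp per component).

rate change Δω = (-0.03000000, 0.04386667, 0.13560000)
gyro term ω₀×Iω₀ = (0.0250, -0.0045, 0.0005)
applied torque τ = (-0.0800, 0.1600, 0.1700)
Δv = v₁−v₀ = (0.03900000, -0.03800000, -0.00500000)
m·(v₁−v₀)/dt = (3.9000, -3.8000, -0.5000)

F = (3.9000, -3.8000, -0.5000)
τ = (-0.0800, 0.1600, 0.1700)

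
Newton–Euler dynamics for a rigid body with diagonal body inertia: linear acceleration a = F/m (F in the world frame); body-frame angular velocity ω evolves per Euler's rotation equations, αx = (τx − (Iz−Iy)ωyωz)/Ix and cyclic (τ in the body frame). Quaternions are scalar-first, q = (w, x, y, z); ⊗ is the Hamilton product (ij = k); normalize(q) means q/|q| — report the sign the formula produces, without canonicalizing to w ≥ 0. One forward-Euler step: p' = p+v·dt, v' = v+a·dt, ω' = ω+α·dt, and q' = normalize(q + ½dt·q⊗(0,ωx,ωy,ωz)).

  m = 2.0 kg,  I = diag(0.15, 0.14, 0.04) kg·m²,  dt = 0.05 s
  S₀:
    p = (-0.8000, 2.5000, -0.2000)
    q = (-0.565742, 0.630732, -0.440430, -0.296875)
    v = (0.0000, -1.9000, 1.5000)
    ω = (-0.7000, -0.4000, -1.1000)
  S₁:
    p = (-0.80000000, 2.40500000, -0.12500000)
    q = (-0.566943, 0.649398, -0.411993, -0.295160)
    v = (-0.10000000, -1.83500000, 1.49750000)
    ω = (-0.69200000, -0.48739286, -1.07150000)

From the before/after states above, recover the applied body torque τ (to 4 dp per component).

rate change Δω = (0.00800000, -0.08739286, 0.02850000)
τ = I·(Δω/dt) + ω₀×(Iω₀) = (-0.0200, -0.1600, 0.0200)

τ = (-0.0200, -0.1600, 0.0200)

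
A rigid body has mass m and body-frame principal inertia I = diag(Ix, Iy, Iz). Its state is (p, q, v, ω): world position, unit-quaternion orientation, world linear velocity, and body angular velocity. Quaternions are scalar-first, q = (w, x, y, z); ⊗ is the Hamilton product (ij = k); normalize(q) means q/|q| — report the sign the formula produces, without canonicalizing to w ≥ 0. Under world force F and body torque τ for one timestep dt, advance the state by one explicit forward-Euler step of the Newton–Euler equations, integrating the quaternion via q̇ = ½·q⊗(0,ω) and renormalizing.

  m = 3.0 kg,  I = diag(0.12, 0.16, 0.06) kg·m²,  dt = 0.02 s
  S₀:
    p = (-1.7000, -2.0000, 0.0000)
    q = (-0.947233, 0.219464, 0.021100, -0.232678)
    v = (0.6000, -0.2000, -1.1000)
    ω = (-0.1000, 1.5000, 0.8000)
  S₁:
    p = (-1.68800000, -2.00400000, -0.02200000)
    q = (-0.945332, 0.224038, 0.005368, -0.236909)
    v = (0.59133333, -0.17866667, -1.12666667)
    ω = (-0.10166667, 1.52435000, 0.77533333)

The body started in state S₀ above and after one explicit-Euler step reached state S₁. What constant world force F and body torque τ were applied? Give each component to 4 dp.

rate change Δω = (-0.00166667, 0.02435000, -0.02466667)
ω₀×(Iω₀) = (-0.1200, -0.0048, -0.0060)
I·α + gyro = (-0.1300, 0.1900, -0.0800)
velocity change Δv = (-0.00866667, 0.02133333, -0.02666667)
m·(v₁−v₀)/dt = (-1.3000, 3.2000, -4.0000)

F = (-1.3000, 3.2000, -4.0000)
τ = (-0.1300, 0.1900, -0.0800)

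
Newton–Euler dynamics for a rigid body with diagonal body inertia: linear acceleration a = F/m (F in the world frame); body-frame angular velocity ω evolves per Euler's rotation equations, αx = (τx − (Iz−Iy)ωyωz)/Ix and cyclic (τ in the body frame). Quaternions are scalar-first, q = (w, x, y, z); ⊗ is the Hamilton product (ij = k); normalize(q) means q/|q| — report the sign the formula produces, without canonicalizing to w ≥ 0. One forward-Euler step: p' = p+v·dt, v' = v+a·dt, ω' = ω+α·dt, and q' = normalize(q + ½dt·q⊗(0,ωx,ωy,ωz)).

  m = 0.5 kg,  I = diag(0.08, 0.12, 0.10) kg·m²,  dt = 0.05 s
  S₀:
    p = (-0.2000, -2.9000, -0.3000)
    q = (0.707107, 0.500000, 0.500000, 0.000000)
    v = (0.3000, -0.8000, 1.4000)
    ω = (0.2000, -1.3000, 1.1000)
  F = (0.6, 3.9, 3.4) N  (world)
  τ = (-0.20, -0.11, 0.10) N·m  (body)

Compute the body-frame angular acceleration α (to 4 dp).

α = (-2.8575, -0.8800, 1.1040)

gyro term ω×Iω = (0.0286, -0.0044, -0.0104)
α = I⁻¹(τ − ω×Iω) = (-2.8575, -0.8800, 1.1040)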